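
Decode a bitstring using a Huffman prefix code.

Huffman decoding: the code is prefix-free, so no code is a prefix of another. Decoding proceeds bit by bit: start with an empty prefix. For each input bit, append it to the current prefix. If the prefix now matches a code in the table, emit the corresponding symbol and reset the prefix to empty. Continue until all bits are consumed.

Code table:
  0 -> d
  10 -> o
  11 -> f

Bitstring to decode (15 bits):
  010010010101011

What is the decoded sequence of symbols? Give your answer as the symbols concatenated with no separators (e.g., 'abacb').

Answer: dododooof

Derivation:
Bit 0: prefix='0' -> emit 'd', reset
Bit 1: prefix='1' (no match yet)
Bit 2: prefix='10' -> emit 'o', reset
Bit 3: prefix='0' -> emit 'd', reset
Bit 4: prefix='1' (no match yet)
Bit 5: prefix='10' -> emit 'o', reset
Bit 6: prefix='0' -> emit 'd', reset
Bit 7: prefix='1' (no match yet)
Bit 8: prefix='10' -> emit 'o', reset
Bit 9: prefix='1' (no match yet)
Bit 10: prefix='10' -> emit 'o', reset
Bit 11: prefix='1' (no match yet)
Bit 12: prefix='10' -> emit 'o', reset
Bit 13: prefix='1' (no match yet)
Bit 14: prefix='11' -> emit 'f', reset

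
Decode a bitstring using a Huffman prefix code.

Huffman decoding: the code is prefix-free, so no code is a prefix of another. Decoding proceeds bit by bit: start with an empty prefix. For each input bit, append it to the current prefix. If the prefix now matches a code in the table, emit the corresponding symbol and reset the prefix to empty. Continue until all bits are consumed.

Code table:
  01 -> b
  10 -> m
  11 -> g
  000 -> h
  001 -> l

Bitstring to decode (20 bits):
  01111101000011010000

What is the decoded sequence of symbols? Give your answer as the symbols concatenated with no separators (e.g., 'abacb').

Bit 0: prefix='0' (no match yet)
Bit 1: prefix='01' -> emit 'b', reset
Bit 2: prefix='1' (no match yet)
Bit 3: prefix='11' -> emit 'g', reset
Bit 4: prefix='1' (no match yet)
Bit 5: prefix='11' -> emit 'g', reset
Bit 6: prefix='0' (no match yet)
Bit 7: prefix='01' -> emit 'b', reset
Bit 8: prefix='0' (no match yet)
Bit 9: prefix='00' (no match yet)
Bit 10: prefix='000' -> emit 'h', reset
Bit 11: prefix='0' (no match yet)
Bit 12: prefix='01' -> emit 'b', reset
Bit 13: prefix='1' (no match yet)
Bit 14: prefix='10' -> emit 'm', reset
Bit 15: prefix='1' (no match yet)
Bit 16: prefix='10' -> emit 'm', reset
Bit 17: prefix='0' (no match yet)
Bit 18: prefix='00' (no match yet)
Bit 19: prefix='000' -> emit 'h', reset

Answer: bggbhbmmh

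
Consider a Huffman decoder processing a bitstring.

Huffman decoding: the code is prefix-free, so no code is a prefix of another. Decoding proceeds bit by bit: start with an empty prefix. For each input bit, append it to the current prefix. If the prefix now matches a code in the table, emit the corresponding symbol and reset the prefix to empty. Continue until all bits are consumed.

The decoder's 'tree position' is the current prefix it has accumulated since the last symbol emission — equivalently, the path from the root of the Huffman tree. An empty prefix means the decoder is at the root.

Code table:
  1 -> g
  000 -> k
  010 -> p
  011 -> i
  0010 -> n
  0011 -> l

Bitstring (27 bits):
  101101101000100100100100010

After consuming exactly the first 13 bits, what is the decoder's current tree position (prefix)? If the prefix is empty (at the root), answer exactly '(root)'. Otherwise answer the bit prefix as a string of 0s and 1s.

Answer: 001

Derivation:
Bit 0: prefix='1' -> emit 'g', reset
Bit 1: prefix='0' (no match yet)
Bit 2: prefix='01' (no match yet)
Bit 3: prefix='011' -> emit 'i', reset
Bit 4: prefix='0' (no match yet)
Bit 5: prefix='01' (no match yet)
Bit 6: prefix='011' -> emit 'i', reset
Bit 7: prefix='0' (no match yet)
Bit 8: prefix='01' (no match yet)
Bit 9: prefix='010' -> emit 'p', reset
Bit 10: prefix='0' (no match yet)
Bit 11: prefix='00' (no match yet)
Bit 12: prefix='001' (no match yet)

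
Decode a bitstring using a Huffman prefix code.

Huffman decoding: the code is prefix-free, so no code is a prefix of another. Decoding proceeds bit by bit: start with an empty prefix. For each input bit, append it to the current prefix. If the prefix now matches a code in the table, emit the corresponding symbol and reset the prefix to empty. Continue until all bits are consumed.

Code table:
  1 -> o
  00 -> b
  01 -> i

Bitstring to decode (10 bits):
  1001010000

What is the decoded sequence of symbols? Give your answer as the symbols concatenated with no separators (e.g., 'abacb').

Bit 0: prefix='1' -> emit 'o', reset
Bit 1: prefix='0' (no match yet)
Bit 2: prefix='00' -> emit 'b', reset
Bit 3: prefix='1' -> emit 'o', reset
Bit 4: prefix='0' (no match yet)
Bit 5: prefix='01' -> emit 'i', reset
Bit 6: prefix='0' (no match yet)
Bit 7: prefix='00' -> emit 'b', reset
Bit 8: prefix='0' (no match yet)
Bit 9: prefix='00' -> emit 'b', reset

Answer: oboibb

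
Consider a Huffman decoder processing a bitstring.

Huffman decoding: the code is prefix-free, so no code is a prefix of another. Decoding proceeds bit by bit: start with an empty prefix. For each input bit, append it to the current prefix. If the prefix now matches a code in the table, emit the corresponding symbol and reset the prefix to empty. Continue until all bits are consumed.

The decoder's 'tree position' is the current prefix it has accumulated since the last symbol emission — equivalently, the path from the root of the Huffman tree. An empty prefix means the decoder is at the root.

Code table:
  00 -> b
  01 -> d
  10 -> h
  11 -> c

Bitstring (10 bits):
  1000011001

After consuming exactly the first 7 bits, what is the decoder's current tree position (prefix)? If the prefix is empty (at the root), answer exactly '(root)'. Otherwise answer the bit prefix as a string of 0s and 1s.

Bit 0: prefix='1' (no match yet)
Bit 1: prefix='10' -> emit 'h', reset
Bit 2: prefix='0' (no match yet)
Bit 3: prefix='00' -> emit 'b', reset
Bit 4: prefix='0' (no match yet)
Bit 5: prefix='01' -> emit 'd', reset
Bit 6: prefix='1' (no match yet)

Answer: 1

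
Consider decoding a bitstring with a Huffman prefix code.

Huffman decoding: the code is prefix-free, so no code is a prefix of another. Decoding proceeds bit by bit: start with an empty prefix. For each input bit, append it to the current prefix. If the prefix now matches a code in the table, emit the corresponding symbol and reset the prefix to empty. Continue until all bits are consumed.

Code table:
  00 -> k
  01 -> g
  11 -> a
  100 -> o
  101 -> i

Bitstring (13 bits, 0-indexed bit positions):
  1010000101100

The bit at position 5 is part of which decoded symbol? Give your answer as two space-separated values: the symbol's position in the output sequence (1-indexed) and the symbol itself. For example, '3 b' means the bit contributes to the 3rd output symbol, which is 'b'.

Answer: 3 k

Derivation:
Bit 0: prefix='1' (no match yet)
Bit 1: prefix='10' (no match yet)
Bit 2: prefix='101' -> emit 'i', reset
Bit 3: prefix='0' (no match yet)
Bit 4: prefix='00' -> emit 'k', reset
Bit 5: prefix='0' (no match yet)
Bit 6: prefix='00' -> emit 'k', reset
Bit 7: prefix='1' (no match yet)
Bit 8: prefix='10' (no match yet)
Bit 9: prefix='101' -> emit 'i', reset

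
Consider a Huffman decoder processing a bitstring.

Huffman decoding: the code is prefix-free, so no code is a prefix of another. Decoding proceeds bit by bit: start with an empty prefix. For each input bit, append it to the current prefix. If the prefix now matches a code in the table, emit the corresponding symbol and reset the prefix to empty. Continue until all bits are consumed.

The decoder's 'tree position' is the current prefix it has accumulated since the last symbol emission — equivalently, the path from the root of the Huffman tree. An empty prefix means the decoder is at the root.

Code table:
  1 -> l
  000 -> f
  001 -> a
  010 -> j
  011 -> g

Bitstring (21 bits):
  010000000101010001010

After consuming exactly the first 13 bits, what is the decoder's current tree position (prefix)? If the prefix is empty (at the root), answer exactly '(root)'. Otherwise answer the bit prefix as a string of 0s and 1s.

Bit 0: prefix='0' (no match yet)
Bit 1: prefix='01' (no match yet)
Bit 2: prefix='010' -> emit 'j', reset
Bit 3: prefix='0' (no match yet)
Bit 4: prefix='00' (no match yet)
Bit 5: prefix='000' -> emit 'f', reset
Bit 6: prefix='0' (no match yet)
Bit 7: prefix='00' (no match yet)
Bit 8: prefix='000' -> emit 'f', reset
Bit 9: prefix='1' -> emit 'l', reset
Bit 10: prefix='0' (no match yet)
Bit 11: prefix='01' (no match yet)
Bit 12: prefix='010' -> emit 'j', reset

Answer: (root)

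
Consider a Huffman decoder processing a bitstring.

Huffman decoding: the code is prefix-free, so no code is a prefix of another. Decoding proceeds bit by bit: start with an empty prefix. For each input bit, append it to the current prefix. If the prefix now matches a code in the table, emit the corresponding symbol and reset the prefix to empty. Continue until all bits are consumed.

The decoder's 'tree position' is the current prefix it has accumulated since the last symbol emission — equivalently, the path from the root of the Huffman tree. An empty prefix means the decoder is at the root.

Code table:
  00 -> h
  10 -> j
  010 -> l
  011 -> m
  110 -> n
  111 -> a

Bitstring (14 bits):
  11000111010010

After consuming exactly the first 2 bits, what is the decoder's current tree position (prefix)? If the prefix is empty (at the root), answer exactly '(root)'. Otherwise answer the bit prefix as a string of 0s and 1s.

Answer: 11

Derivation:
Bit 0: prefix='1' (no match yet)
Bit 1: prefix='11' (no match yet)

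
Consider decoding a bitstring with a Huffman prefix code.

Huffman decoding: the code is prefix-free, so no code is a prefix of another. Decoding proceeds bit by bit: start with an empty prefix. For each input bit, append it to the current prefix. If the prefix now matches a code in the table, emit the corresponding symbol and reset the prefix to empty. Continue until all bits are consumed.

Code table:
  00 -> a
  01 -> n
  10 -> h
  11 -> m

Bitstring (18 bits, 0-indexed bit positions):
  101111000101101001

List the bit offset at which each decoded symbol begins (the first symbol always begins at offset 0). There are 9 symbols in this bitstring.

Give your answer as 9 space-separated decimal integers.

Answer: 0 2 4 6 8 10 12 14 16

Derivation:
Bit 0: prefix='1' (no match yet)
Bit 1: prefix='10' -> emit 'h', reset
Bit 2: prefix='1' (no match yet)
Bit 3: prefix='11' -> emit 'm', reset
Bit 4: prefix='1' (no match yet)
Bit 5: prefix='11' -> emit 'm', reset
Bit 6: prefix='0' (no match yet)
Bit 7: prefix='00' -> emit 'a', reset
Bit 8: prefix='0' (no match yet)
Bit 9: prefix='01' -> emit 'n', reset
Bit 10: prefix='0' (no match yet)
Bit 11: prefix='01' -> emit 'n', reset
Bit 12: prefix='1' (no match yet)
Bit 13: prefix='10' -> emit 'h', reset
Bit 14: prefix='1' (no match yet)
Bit 15: prefix='10' -> emit 'h', reset
Bit 16: prefix='0' (no match yet)
Bit 17: prefix='01' -> emit 'n', reset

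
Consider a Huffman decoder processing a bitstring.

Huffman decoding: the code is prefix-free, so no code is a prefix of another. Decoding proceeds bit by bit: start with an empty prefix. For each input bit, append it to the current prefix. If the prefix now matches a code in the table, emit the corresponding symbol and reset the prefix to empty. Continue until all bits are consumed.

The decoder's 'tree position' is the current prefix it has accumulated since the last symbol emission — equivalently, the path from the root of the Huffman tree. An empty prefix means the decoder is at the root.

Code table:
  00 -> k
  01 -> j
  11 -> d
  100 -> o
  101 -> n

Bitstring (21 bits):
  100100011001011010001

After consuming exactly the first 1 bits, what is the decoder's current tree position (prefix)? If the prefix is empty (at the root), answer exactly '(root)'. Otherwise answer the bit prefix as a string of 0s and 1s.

Bit 0: prefix='1' (no match yet)

Answer: 1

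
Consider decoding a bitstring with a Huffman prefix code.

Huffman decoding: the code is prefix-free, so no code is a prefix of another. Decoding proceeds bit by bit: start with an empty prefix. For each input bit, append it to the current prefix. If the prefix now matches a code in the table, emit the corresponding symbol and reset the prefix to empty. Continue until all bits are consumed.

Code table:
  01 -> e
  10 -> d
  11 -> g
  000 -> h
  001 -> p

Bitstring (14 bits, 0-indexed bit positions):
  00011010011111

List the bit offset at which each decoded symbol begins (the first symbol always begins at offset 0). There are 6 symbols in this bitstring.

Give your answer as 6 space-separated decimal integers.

Answer: 0 3 5 7 10 12

Derivation:
Bit 0: prefix='0' (no match yet)
Bit 1: prefix='00' (no match yet)
Bit 2: prefix='000' -> emit 'h', reset
Bit 3: prefix='1' (no match yet)
Bit 4: prefix='11' -> emit 'g', reset
Bit 5: prefix='0' (no match yet)
Bit 6: prefix='01' -> emit 'e', reset
Bit 7: prefix='0' (no match yet)
Bit 8: prefix='00' (no match yet)
Bit 9: prefix='001' -> emit 'p', reset
Bit 10: prefix='1' (no match yet)
Bit 11: prefix='11' -> emit 'g', reset
Bit 12: prefix='1' (no match yet)
Bit 13: prefix='11' -> emit 'g', reset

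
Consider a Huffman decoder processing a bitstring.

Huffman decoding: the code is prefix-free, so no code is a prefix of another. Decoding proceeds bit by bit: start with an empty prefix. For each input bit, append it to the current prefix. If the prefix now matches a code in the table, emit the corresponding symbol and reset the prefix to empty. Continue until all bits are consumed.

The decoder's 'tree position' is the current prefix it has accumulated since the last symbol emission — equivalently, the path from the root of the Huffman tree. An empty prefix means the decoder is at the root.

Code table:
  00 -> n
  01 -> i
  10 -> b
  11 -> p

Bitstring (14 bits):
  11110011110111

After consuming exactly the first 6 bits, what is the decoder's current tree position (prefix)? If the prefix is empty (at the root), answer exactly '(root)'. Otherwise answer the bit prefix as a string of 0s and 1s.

Answer: (root)

Derivation:
Bit 0: prefix='1' (no match yet)
Bit 1: prefix='11' -> emit 'p', reset
Bit 2: prefix='1' (no match yet)
Bit 3: prefix='11' -> emit 'p', reset
Bit 4: prefix='0' (no match yet)
Bit 5: prefix='00' -> emit 'n', reset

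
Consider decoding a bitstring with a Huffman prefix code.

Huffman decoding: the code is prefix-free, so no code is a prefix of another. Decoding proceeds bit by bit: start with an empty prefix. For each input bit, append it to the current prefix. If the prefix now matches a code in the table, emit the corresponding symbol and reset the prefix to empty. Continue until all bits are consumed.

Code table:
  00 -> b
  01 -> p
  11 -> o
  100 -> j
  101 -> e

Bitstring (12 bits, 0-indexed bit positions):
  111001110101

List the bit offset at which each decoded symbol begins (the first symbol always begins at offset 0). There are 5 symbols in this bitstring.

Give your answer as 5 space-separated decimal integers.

Bit 0: prefix='1' (no match yet)
Bit 1: prefix='11' -> emit 'o', reset
Bit 2: prefix='1' (no match yet)
Bit 3: prefix='10' (no match yet)
Bit 4: prefix='100' -> emit 'j', reset
Bit 5: prefix='1' (no match yet)
Bit 6: prefix='11' -> emit 'o', reset
Bit 7: prefix='1' (no match yet)
Bit 8: prefix='10' (no match yet)
Bit 9: prefix='101' -> emit 'e', reset
Bit 10: prefix='0' (no match yet)
Bit 11: prefix='01' -> emit 'p', reset

Answer: 0 2 5 7 10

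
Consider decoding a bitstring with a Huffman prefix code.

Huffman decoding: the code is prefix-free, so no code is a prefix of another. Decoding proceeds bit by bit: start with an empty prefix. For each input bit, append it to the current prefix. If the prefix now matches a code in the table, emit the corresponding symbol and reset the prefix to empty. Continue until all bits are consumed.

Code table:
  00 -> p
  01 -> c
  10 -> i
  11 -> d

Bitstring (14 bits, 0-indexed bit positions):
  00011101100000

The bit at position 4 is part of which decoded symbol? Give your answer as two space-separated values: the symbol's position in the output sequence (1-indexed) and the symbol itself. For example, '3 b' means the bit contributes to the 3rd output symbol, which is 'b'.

Bit 0: prefix='0' (no match yet)
Bit 1: prefix='00' -> emit 'p', reset
Bit 2: prefix='0' (no match yet)
Bit 3: prefix='01' -> emit 'c', reset
Bit 4: prefix='1' (no match yet)
Bit 5: prefix='11' -> emit 'd', reset
Bit 6: prefix='0' (no match yet)
Bit 7: prefix='01' -> emit 'c', reset
Bit 8: prefix='1' (no match yet)

Answer: 3 d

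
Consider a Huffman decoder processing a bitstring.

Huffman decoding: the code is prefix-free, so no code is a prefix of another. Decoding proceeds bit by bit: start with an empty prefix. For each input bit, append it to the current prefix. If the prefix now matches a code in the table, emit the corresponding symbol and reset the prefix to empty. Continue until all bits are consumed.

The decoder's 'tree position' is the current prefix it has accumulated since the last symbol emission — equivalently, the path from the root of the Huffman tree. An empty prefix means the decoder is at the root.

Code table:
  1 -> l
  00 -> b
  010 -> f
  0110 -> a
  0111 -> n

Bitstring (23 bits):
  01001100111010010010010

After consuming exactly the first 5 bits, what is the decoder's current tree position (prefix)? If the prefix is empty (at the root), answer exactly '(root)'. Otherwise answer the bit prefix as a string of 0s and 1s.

Answer: 01

Derivation:
Bit 0: prefix='0' (no match yet)
Bit 1: prefix='01' (no match yet)
Bit 2: prefix='010' -> emit 'f', reset
Bit 3: prefix='0' (no match yet)
Bit 4: prefix='01' (no match yet)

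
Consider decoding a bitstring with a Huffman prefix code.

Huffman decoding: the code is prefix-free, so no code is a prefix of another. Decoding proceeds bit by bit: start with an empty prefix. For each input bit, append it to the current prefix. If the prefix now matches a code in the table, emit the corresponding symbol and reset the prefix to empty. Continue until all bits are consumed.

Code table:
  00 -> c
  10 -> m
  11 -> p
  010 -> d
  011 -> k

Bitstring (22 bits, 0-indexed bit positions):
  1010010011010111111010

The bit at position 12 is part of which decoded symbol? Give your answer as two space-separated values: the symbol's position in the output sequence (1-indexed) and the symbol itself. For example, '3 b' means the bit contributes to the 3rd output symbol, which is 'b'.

Answer: 5 d

Derivation:
Bit 0: prefix='1' (no match yet)
Bit 1: prefix='10' -> emit 'm', reset
Bit 2: prefix='1' (no match yet)
Bit 3: prefix='10' -> emit 'm', reset
Bit 4: prefix='0' (no match yet)
Bit 5: prefix='01' (no match yet)
Bit 6: prefix='010' -> emit 'd', reset
Bit 7: prefix='0' (no match yet)
Bit 8: prefix='01' (no match yet)
Bit 9: prefix='011' -> emit 'k', reset
Bit 10: prefix='0' (no match yet)
Bit 11: prefix='01' (no match yet)
Bit 12: prefix='010' -> emit 'd', reset
Bit 13: prefix='1' (no match yet)
Bit 14: prefix='11' -> emit 'p', reset
Bit 15: prefix='1' (no match yet)
Bit 16: prefix='11' -> emit 'p', reset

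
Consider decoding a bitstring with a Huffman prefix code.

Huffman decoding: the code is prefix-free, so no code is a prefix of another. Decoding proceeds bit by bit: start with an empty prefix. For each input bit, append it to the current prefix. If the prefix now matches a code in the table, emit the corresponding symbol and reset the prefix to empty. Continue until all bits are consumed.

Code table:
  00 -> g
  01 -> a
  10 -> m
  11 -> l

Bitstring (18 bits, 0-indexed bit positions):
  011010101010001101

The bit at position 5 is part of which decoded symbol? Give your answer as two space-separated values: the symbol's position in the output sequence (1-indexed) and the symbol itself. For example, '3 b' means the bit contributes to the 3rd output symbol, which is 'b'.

Bit 0: prefix='0' (no match yet)
Bit 1: prefix='01' -> emit 'a', reset
Bit 2: prefix='1' (no match yet)
Bit 3: prefix='10' -> emit 'm', reset
Bit 4: prefix='1' (no match yet)
Bit 5: prefix='10' -> emit 'm', reset
Bit 6: prefix='1' (no match yet)
Bit 7: prefix='10' -> emit 'm', reset
Bit 8: prefix='1' (no match yet)
Bit 9: prefix='10' -> emit 'm', reset

Answer: 3 m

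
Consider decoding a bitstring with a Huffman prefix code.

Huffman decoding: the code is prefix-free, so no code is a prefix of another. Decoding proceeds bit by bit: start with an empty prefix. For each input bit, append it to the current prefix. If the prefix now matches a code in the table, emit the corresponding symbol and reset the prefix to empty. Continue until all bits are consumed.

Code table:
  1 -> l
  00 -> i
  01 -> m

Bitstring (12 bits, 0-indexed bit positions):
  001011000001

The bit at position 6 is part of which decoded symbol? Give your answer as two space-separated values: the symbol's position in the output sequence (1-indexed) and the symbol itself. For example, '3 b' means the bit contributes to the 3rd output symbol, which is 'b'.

Bit 0: prefix='0' (no match yet)
Bit 1: prefix='00' -> emit 'i', reset
Bit 2: prefix='1' -> emit 'l', reset
Bit 3: prefix='0' (no match yet)
Bit 4: prefix='01' -> emit 'm', reset
Bit 5: prefix='1' -> emit 'l', reset
Bit 6: prefix='0' (no match yet)
Bit 7: prefix='00' -> emit 'i', reset
Bit 8: prefix='0' (no match yet)
Bit 9: prefix='00' -> emit 'i', reset
Bit 10: prefix='0' (no match yet)

Answer: 5 i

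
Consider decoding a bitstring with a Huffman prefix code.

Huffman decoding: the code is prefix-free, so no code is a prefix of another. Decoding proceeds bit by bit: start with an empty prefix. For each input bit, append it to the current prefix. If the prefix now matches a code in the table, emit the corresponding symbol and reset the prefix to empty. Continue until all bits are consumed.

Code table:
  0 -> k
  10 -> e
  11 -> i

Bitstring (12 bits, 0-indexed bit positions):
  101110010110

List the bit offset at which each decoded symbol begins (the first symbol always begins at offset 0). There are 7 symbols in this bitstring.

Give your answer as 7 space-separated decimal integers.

Answer: 0 2 4 6 7 9 11

Derivation:
Bit 0: prefix='1' (no match yet)
Bit 1: prefix='10' -> emit 'e', reset
Bit 2: prefix='1' (no match yet)
Bit 3: prefix='11' -> emit 'i', reset
Bit 4: prefix='1' (no match yet)
Bit 5: prefix='10' -> emit 'e', reset
Bit 6: prefix='0' -> emit 'k', reset
Bit 7: prefix='1' (no match yet)
Bit 8: prefix='10' -> emit 'e', reset
Bit 9: prefix='1' (no match yet)
Bit 10: prefix='11' -> emit 'i', reset
Bit 11: prefix='0' -> emit 'k', reset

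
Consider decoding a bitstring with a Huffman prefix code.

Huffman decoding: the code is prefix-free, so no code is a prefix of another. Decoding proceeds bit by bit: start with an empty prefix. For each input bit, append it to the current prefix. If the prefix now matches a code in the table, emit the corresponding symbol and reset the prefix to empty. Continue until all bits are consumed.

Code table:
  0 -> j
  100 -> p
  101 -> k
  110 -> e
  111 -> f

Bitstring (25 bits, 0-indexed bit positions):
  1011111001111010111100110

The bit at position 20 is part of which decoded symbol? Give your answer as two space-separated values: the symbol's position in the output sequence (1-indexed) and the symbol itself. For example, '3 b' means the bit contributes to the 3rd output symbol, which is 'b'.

Answer: 8 p

Derivation:
Bit 0: prefix='1' (no match yet)
Bit 1: prefix='10' (no match yet)
Bit 2: prefix='101' -> emit 'k', reset
Bit 3: prefix='1' (no match yet)
Bit 4: prefix='11' (no match yet)
Bit 5: prefix='111' -> emit 'f', reset
Bit 6: prefix='1' (no match yet)
Bit 7: prefix='10' (no match yet)
Bit 8: prefix='100' -> emit 'p', reset
Bit 9: prefix='1' (no match yet)
Bit 10: prefix='11' (no match yet)
Bit 11: prefix='111' -> emit 'f', reset
Bit 12: prefix='1' (no match yet)
Bit 13: prefix='10' (no match yet)
Bit 14: prefix='101' -> emit 'k', reset
Bit 15: prefix='0' -> emit 'j', reset
Bit 16: prefix='1' (no match yet)
Bit 17: prefix='11' (no match yet)
Bit 18: prefix='111' -> emit 'f', reset
Bit 19: prefix='1' (no match yet)
Bit 20: prefix='10' (no match yet)
Bit 21: prefix='100' -> emit 'p', reset
Bit 22: prefix='1' (no match yet)
Bit 23: prefix='11' (no match yet)
Bit 24: prefix='110' -> emit 'e', reset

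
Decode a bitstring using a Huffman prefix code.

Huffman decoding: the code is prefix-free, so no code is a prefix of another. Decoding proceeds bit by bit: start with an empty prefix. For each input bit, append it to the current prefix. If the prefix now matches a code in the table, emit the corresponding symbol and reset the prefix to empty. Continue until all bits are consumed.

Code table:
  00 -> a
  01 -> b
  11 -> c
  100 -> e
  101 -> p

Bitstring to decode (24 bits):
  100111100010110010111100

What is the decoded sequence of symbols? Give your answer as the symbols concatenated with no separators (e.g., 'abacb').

Bit 0: prefix='1' (no match yet)
Bit 1: prefix='10' (no match yet)
Bit 2: prefix='100' -> emit 'e', reset
Bit 3: prefix='1' (no match yet)
Bit 4: prefix='11' -> emit 'c', reset
Bit 5: prefix='1' (no match yet)
Bit 6: prefix='11' -> emit 'c', reset
Bit 7: prefix='0' (no match yet)
Bit 8: prefix='00' -> emit 'a', reset
Bit 9: prefix='0' (no match yet)
Bit 10: prefix='01' -> emit 'b', reset
Bit 11: prefix='0' (no match yet)
Bit 12: prefix='01' -> emit 'b', reset
Bit 13: prefix='1' (no match yet)
Bit 14: prefix='10' (no match yet)
Bit 15: prefix='100' -> emit 'e', reset
Bit 16: prefix='1' (no match yet)
Bit 17: prefix='10' (no match yet)
Bit 18: prefix='101' -> emit 'p', reset
Bit 19: prefix='1' (no match yet)
Bit 20: prefix='11' -> emit 'c', reset
Bit 21: prefix='1' (no match yet)
Bit 22: prefix='10' (no match yet)
Bit 23: prefix='100' -> emit 'e', reset

Answer: eccabbepce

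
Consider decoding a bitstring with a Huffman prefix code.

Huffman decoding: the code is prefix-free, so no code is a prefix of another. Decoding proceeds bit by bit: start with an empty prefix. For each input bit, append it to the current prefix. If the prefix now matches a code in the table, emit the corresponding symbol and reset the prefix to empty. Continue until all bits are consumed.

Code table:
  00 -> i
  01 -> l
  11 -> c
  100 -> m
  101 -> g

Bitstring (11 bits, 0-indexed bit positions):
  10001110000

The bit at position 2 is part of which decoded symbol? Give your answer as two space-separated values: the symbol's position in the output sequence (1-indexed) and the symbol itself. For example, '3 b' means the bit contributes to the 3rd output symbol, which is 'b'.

Answer: 1 m

Derivation:
Bit 0: prefix='1' (no match yet)
Bit 1: prefix='10' (no match yet)
Bit 2: prefix='100' -> emit 'm', reset
Bit 3: prefix='0' (no match yet)
Bit 4: prefix='01' -> emit 'l', reset
Bit 5: prefix='1' (no match yet)
Bit 6: prefix='11' -> emit 'c', reset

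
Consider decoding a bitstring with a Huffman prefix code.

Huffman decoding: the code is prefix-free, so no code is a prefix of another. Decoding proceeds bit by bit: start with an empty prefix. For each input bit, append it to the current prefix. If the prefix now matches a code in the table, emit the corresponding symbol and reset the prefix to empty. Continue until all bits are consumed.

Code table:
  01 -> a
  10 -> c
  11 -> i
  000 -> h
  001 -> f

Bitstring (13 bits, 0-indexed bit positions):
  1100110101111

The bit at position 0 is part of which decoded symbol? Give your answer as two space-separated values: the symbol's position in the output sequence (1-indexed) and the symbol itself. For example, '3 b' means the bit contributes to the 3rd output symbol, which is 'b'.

Bit 0: prefix='1' (no match yet)
Bit 1: prefix='11' -> emit 'i', reset
Bit 2: prefix='0' (no match yet)
Bit 3: prefix='00' (no match yet)
Bit 4: prefix='001' -> emit 'f', reset

Answer: 1 i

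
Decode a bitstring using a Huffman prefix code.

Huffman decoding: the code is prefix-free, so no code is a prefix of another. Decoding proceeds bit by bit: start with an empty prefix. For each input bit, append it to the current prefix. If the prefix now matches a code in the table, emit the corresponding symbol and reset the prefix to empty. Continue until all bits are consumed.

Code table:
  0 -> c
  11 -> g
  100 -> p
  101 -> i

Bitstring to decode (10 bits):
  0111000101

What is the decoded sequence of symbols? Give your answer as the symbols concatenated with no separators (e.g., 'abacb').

Answer: cgpci

Derivation:
Bit 0: prefix='0' -> emit 'c', reset
Bit 1: prefix='1' (no match yet)
Bit 2: prefix='11' -> emit 'g', reset
Bit 3: prefix='1' (no match yet)
Bit 4: prefix='10' (no match yet)
Bit 5: prefix='100' -> emit 'p', reset
Bit 6: prefix='0' -> emit 'c', reset
Bit 7: prefix='1' (no match yet)
Bit 8: prefix='10' (no match yet)
Bit 9: prefix='101' -> emit 'i', reset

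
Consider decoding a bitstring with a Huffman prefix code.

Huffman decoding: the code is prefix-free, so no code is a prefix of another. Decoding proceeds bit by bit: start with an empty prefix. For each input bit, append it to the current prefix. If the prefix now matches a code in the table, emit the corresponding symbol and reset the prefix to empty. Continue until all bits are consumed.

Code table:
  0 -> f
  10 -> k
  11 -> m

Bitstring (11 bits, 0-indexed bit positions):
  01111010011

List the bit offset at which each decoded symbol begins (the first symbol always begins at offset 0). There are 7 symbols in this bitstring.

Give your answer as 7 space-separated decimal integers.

Answer: 0 1 3 5 6 8 9

Derivation:
Bit 0: prefix='0' -> emit 'f', reset
Bit 1: prefix='1' (no match yet)
Bit 2: prefix='11' -> emit 'm', reset
Bit 3: prefix='1' (no match yet)
Bit 4: prefix='11' -> emit 'm', reset
Bit 5: prefix='0' -> emit 'f', reset
Bit 6: prefix='1' (no match yet)
Bit 7: prefix='10' -> emit 'k', reset
Bit 8: prefix='0' -> emit 'f', reset
Bit 9: prefix='1' (no match yet)
Bit 10: prefix='11' -> emit 'm', reset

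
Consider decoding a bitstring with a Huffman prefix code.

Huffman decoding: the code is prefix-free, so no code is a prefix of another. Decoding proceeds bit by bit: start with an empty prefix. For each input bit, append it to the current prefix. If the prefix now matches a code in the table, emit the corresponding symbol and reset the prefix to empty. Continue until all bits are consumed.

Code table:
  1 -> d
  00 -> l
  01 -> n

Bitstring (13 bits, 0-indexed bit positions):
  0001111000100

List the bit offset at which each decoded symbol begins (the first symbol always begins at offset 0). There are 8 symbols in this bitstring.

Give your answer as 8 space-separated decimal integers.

Bit 0: prefix='0' (no match yet)
Bit 1: prefix='00' -> emit 'l', reset
Bit 2: prefix='0' (no match yet)
Bit 3: prefix='01' -> emit 'n', reset
Bit 4: prefix='1' -> emit 'd', reset
Bit 5: prefix='1' -> emit 'd', reset
Bit 6: prefix='1' -> emit 'd', reset
Bit 7: prefix='0' (no match yet)
Bit 8: prefix='00' -> emit 'l', reset
Bit 9: prefix='0' (no match yet)
Bit 10: prefix='01' -> emit 'n', reset
Bit 11: prefix='0' (no match yet)
Bit 12: prefix='00' -> emit 'l', reset

Answer: 0 2 4 5 6 7 9 11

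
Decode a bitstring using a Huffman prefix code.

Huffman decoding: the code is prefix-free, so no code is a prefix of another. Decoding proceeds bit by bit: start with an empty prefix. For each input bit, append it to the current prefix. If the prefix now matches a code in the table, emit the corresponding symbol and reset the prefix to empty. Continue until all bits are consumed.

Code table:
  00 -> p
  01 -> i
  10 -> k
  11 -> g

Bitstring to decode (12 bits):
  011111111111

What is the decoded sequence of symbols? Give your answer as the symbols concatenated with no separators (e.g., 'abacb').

Bit 0: prefix='0' (no match yet)
Bit 1: prefix='01' -> emit 'i', reset
Bit 2: prefix='1' (no match yet)
Bit 3: prefix='11' -> emit 'g', reset
Bit 4: prefix='1' (no match yet)
Bit 5: prefix='11' -> emit 'g', reset
Bit 6: prefix='1' (no match yet)
Bit 7: prefix='11' -> emit 'g', reset
Bit 8: prefix='1' (no match yet)
Bit 9: prefix='11' -> emit 'g', reset
Bit 10: prefix='1' (no match yet)
Bit 11: prefix='11' -> emit 'g', reset

Answer: iggggg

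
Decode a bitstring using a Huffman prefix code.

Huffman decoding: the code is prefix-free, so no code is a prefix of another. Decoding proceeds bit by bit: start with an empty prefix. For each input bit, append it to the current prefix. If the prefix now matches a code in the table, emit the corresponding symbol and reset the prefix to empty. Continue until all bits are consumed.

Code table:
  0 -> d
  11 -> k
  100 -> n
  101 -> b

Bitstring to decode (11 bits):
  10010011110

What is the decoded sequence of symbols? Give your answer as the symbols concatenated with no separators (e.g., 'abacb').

Answer: nnkkd

Derivation:
Bit 0: prefix='1' (no match yet)
Bit 1: prefix='10' (no match yet)
Bit 2: prefix='100' -> emit 'n', reset
Bit 3: prefix='1' (no match yet)
Bit 4: prefix='10' (no match yet)
Bit 5: prefix='100' -> emit 'n', reset
Bit 6: prefix='1' (no match yet)
Bit 7: prefix='11' -> emit 'k', reset
Bit 8: prefix='1' (no match yet)
Bit 9: prefix='11' -> emit 'k', reset
Bit 10: prefix='0' -> emit 'd', reset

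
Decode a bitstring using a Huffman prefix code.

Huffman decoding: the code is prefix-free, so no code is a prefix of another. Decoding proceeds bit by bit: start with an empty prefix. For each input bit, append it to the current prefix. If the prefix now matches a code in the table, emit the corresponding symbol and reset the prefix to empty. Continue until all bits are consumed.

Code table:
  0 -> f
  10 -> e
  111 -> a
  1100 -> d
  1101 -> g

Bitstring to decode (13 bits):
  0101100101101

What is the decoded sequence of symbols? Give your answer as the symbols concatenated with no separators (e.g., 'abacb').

Answer: fedeg

Derivation:
Bit 0: prefix='0' -> emit 'f', reset
Bit 1: prefix='1' (no match yet)
Bit 2: prefix='10' -> emit 'e', reset
Bit 3: prefix='1' (no match yet)
Bit 4: prefix='11' (no match yet)
Bit 5: prefix='110' (no match yet)
Bit 6: prefix='1100' -> emit 'd', reset
Bit 7: prefix='1' (no match yet)
Bit 8: prefix='10' -> emit 'e', reset
Bit 9: prefix='1' (no match yet)
Bit 10: prefix='11' (no match yet)
Bit 11: prefix='110' (no match yet)
Bit 12: prefix='1101' -> emit 'g', reset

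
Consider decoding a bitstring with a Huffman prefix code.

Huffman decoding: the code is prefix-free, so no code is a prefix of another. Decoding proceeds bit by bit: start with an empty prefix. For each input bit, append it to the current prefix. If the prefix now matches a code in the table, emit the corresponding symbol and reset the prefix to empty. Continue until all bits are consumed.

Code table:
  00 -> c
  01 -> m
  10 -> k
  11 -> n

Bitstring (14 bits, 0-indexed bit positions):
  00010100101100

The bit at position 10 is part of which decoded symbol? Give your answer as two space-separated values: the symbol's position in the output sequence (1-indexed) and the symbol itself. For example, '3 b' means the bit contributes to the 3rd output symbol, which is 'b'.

Bit 0: prefix='0' (no match yet)
Bit 1: prefix='00' -> emit 'c', reset
Bit 2: prefix='0' (no match yet)
Bit 3: prefix='01' -> emit 'm', reset
Bit 4: prefix='0' (no match yet)
Bit 5: prefix='01' -> emit 'm', reset
Bit 6: prefix='0' (no match yet)
Bit 7: prefix='00' -> emit 'c', reset
Bit 8: prefix='1' (no match yet)
Bit 9: prefix='10' -> emit 'k', reset
Bit 10: prefix='1' (no match yet)
Bit 11: prefix='11' -> emit 'n', reset
Bit 12: prefix='0' (no match yet)
Bit 13: prefix='00' -> emit 'c', reset

Answer: 6 n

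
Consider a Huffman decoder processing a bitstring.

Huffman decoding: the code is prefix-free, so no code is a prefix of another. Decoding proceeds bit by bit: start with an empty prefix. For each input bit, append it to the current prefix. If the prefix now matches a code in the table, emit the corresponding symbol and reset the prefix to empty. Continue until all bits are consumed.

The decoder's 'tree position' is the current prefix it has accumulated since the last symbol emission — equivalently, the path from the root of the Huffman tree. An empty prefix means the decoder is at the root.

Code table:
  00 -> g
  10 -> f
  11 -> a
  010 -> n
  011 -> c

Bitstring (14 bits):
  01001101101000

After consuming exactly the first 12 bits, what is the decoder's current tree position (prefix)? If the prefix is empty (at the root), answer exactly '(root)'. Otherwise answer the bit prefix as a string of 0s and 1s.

Answer: (root)

Derivation:
Bit 0: prefix='0' (no match yet)
Bit 1: prefix='01' (no match yet)
Bit 2: prefix='010' -> emit 'n', reset
Bit 3: prefix='0' (no match yet)
Bit 4: prefix='01' (no match yet)
Bit 5: prefix='011' -> emit 'c', reset
Bit 6: prefix='0' (no match yet)
Bit 7: prefix='01' (no match yet)
Bit 8: prefix='011' -> emit 'c', reset
Bit 9: prefix='0' (no match yet)
Bit 10: prefix='01' (no match yet)
Bit 11: prefix='010' -> emit 'n', reset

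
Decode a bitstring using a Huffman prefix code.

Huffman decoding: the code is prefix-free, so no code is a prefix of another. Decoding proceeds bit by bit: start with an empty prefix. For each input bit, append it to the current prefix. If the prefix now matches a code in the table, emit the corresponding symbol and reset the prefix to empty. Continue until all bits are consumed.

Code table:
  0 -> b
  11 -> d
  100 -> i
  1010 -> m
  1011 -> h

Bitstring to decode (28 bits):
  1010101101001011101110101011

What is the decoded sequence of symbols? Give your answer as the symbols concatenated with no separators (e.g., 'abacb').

Answer: mhbihhmh

Derivation:
Bit 0: prefix='1' (no match yet)
Bit 1: prefix='10' (no match yet)
Bit 2: prefix='101' (no match yet)
Bit 3: prefix='1010' -> emit 'm', reset
Bit 4: prefix='1' (no match yet)
Bit 5: prefix='10' (no match yet)
Bit 6: prefix='101' (no match yet)
Bit 7: prefix='1011' -> emit 'h', reset
Bit 8: prefix='0' -> emit 'b', reset
Bit 9: prefix='1' (no match yet)
Bit 10: prefix='10' (no match yet)
Bit 11: prefix='100' -> emit 'i', reset
Bit 12: prefix='1' (no match yet)
Bit 13: prefix='10' (no match yet)
Bit 14: prefix='101' (no match yet)
Bit 15: prefix='1011' -> emit 'h', reset
Bit 16: prefix='1' (no match yet)
Bit 17: prefix='10' (no match yet)
Bit 18: prefix='101' (no match yet)
Bit 19: prefix='1011' -> emit 'h', reset
Bit 20: prefix='1' (no match yet)
Bit 21: prefix='10' (no match yet)
Bit 22: prefix='101' (no match yet)
Bit 23: prefix='1010' -> emit 'm', reset
Bit 24: prefix='1' (no match yet)
Bit 25: prefix='10' (no match yet)
Bit 26: prefix='101' (no match yet)
Bit 27: prefix='1011' -> emit 'h', reset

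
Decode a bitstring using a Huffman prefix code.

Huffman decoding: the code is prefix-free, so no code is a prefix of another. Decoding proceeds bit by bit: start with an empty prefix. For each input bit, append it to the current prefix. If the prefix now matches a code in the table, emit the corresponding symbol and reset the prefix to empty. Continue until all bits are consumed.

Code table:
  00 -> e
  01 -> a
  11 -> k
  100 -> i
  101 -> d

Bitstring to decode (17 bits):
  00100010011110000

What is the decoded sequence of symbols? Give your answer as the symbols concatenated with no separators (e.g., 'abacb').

Bit 0: prefix='0' (no match yet)
Bit 1: prefix='00' -> emit 'e', reset
Bit 2: prefix='1' (no match yet)
Bit 3: prefix='10' (no match yet)
Bit 4: prefix='100' -> emit 'i', reset
Bit 5: prefix='0' (no match yet)
Bit 6: prefix='01' -> emit 'a', reset
Bit 7: prefix='0' (no match yet)
Bit 8: prefix='00' -> emit 'e', reset
Bit 9: prefix='1' (no match yet)
Bit 10: prefix='11' -> emit 'k', reset
Bit 11: prefix='1' (no match yet)
Bit 12: prefix='11' -> emit 'k', reset
Bit 13: prefix='0' (no match yet)
Bit 14: prefix='00' -> emit 'e', reset
Bit 15: prefix='0' (no match yet)
Bit 16: prefix='00' -> emit 'e', reset

Answer: eiaekkee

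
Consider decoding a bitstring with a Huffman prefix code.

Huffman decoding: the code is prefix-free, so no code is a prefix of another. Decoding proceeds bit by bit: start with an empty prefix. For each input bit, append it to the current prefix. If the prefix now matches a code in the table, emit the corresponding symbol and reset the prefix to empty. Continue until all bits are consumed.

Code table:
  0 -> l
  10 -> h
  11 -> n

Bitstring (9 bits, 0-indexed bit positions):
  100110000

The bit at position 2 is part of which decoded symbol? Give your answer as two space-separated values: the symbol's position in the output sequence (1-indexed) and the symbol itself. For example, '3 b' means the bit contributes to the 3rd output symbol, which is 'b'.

Answer: 2 l

Derivation:
Bit 0: prefix='1' (no match yet)
Bit 1: prefix='10' -> emit 'h', reset
Bit 2: prefix='0' -> emit 'l', reset
Bit 3: prefix='1' (no match yet)
Bit 4: prefix='11' -> emit 'n', reset
Bit 5: prefix='0' -> emit 'l', reset
Bit 6: prefix='0' -> emit 'l', reset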